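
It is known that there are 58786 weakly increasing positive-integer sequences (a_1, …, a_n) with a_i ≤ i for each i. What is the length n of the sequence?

Such sub-staircase sequences of length n are counted by C_n; 58786 = C_11.

11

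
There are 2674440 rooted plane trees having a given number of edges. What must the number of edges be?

14

Rooted ordered trees with n edges are counted by C_n, and C_14 = 2674440.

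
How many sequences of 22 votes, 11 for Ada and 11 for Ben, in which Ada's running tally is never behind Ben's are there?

Ballot sequences with n votes each where one side never trails are Dyck words, counted by C_n; here n = 11.
C_11 = C(22,11)/12 = 705432/12 = 58786.

58786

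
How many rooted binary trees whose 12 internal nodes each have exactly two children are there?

208012

Full binary trees with n internal nodes are counted by C_n; here n = 12.
C_12 = C_11 · 2(2·11+1)/(11+2) = 58786 · 46/13 = 208012.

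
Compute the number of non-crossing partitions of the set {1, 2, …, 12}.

208012

The non-crossing partitions of [12] form a lattice of size C_12.
C_12 = C(24,12)/13 = 2704156/13 = 208012.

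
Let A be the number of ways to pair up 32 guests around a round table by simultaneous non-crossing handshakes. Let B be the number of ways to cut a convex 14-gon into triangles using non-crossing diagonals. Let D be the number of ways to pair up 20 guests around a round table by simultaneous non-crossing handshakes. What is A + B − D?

Non-crossing handshake pairings of 2n people are counted by C_n; 32 people gives n = 16. So A = C_16 = 35357670.
Triangulations of a convex m-gon are counted by C_{m−2}; with m = 14 this is C_12. So B = C_12 = 208012.
Non-crossing handshake pairings of 2n people are counted by C_n; 20 people gives n = 10. So D = C_10 = 16796.
A + B − D = 35357670 + 208012 − 16796 = 35548886.

35548886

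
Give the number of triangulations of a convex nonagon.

429

Triangulations of a convex m-gon are counted by C_{m−2}; with m = 9 this is C_7.
C_7 = C(14,7)/8 = 3432/8 = 429.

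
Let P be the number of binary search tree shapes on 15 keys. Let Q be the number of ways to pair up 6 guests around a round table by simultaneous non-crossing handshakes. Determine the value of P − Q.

9694840

Binary trees (left/right distinguished) on n nodes are counted by C_n; here n = 15. So P = C_15 = 9694845.
Non-crossing handshake pairings of 2n people are counted by C_n; 6 people gives n = 3. So Q = C_3 = 5.
P − Q = 9694845 − 5 = 9694840.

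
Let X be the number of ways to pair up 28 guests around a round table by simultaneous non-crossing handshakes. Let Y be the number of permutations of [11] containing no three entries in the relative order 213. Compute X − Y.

2615654

With 28 = 2·14 people, non-crossing handshake pairings are non-crossing perfect matchings on a circle, counted by C_14. So X = C_14 = 2674440.
Permutations of [n] avoiding any single length-3 pattern are counted by C_n; here n = 11. So Y = C_11 = 58786.
X − Y = 2674440 − 58786 = 2615654.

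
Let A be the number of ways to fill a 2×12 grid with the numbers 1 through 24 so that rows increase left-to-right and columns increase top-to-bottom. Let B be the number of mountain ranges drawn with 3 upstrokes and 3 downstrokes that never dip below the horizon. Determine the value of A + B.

Standard Young tableaux of shape 2×n are counted by C_n; here n = 12. So A = C_12 = 208012.
Paths of 3 up- and 3 down-steps that never dip below the axis are Dyck paths; their count is C_3. So B = C_3 = 5.
A + B = 208012 + 5 = 208017.

208017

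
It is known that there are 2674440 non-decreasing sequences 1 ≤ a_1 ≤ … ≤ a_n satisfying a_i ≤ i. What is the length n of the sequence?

14

Such sub-staircase sequences of length n are counted by C_n. Since C_14 = 2674440, the index is 14.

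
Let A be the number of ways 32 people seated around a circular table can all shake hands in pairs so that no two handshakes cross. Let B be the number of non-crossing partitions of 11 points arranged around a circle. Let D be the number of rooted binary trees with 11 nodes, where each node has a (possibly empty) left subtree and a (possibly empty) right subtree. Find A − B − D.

Non-crossing handshake pairings of 2n people are counted by C_n; 32 people gives n = 16. So A = C_16 = 35357670.
Non-crossing partitions of an n-element set are counted by C_n; here n = 11. So B = C_11 = 58786.
Rooted binary trees with 11 nodes (each child slot possibly empty) number C_11. So D = C_11 = 58786.
A − B − D = 35357670 − 58786 − 58786 = 35240098.

35240098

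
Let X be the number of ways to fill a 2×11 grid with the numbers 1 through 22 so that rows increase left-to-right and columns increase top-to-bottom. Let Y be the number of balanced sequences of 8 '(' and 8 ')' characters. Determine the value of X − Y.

By the hook-length formula (or a Dyck-path bijection), SYT of shape 2×11 number C_11. So X = C_11 = 58786.
A balanced arrangement of 8 bracket pairs is a Dyck word of semilength 8, so the count is C_8. So Y = C_8 = 1430.
X − Y = 58786 − 1430 = 57356.

57356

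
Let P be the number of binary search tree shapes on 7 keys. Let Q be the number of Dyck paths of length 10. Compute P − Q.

387

There are C_n binary search tree shapes on n keys; with n = 7 that is C_7. So P = C_7 = 429.
A Dyck path with 5 up-steps and 5 down-steps has semilength 5, so there are C_5 of them. So Q = C_5 = 42.
P − Q = 429 − 42 = 387.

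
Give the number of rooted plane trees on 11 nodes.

16796

A rooted plane tree on 11 nodes has 10 edges, and such trees are counted by C_10.
C_10 = C(20,10)/11 = 184756/11 = 16796.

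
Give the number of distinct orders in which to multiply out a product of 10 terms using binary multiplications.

4862

Ways to associate a product of 10 factors correspond to binary trees on 10 leaves, so the count is C_9.
C_9 = 4862.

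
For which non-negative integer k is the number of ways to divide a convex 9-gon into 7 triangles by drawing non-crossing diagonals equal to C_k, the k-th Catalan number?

A convex 9-gon is triangulated into 7 triangles, and the number of such triangulations is the Catalan number C_{9−2} = C_7.

7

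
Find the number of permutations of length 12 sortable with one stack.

By Knuth's characterisation, the stack-sortable permutations of length 12 are the 231-avoiders, numbering C_12.
C_12 = C_11 · 2(2·11+1)/(11+2) = 58786 · 46/13 = 208012.

208012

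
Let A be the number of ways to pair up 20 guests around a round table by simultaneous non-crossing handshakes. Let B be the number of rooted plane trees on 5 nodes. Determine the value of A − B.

16782

With 20 = 2·10 people, non-crossing handshake pairings are non-crossing perfect matchings on a circle, counted by C_10. So A = C_10 = 16796.
Rooted ordered (plane) trees on m nodes have m−1 edges and are counted by C_{m−1}; m = 5 gives C_4. So B = C_4 = 14.
A − B = 16796 − 14 = 16782.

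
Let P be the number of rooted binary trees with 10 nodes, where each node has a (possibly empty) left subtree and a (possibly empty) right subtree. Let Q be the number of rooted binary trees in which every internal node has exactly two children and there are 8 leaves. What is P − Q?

Binary trees (left/right distinguished) on n nodes are counted by C_n; here n = 10. So P = C_10 = 16796.
A full binary tree with L leaves has L−1 internal nodes and is counted by C_{L−1}; L = 8 gives C_7. So Q = C_7 = 429.
P − Q = 16796 − 429 = 16367.

16367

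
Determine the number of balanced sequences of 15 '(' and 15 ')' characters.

9694845

With 15 pairs the number of balanced bracket strings is the Catalan number C_15.
C_15 = C_14 · 2(2·14+1)/(14+2) = 2674440 · 58/16 = 9694845.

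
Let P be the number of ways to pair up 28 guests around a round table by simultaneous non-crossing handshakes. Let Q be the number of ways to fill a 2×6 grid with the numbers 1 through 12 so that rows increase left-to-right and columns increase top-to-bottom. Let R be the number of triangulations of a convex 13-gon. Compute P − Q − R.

With 28 = 2·14 people, non-crossing handshake pairings are non-crossing perfect matchings on a circle, counted by C_14. So P = C_14 = 2674440.
Standard Young tableaux of shape 2×n are counted by C_n; here n = 6. So Q = C_6 = 132.
A convex 13-gon is triangulated into 11 triangles, and the number of such triangulations is the Catalan number C_{13−2} = C_11. So R = C_11 = 58786.
P − Q − R = 2674440 − 132 − 58786 = 2615522.

2615522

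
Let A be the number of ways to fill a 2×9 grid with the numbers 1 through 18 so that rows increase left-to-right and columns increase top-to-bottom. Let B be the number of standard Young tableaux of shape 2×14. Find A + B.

2679302

Standard Young tableaux of shape 2×n are counted by C_n; here n = 9. So A = C_9 = 4862.
Standard Young tableaux of shape 2×n are counted by C_n; here n = 14. So B = C_14 = 2674440.
A + B = 4862 + 2674440 = 2679302.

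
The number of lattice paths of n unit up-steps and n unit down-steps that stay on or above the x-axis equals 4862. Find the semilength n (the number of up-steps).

9

Dyck paths of semilength n are counted by C_n, and C_9 = 4862.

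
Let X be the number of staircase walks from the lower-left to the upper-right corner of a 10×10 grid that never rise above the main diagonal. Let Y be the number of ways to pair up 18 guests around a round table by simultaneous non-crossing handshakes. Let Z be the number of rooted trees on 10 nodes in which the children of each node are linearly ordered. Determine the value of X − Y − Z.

7072

Sub-diagonal monotone paths from (0,0) to (10,10) biject with Dyck paths of semilength 10, giving C_10. So X = C_10 = 16796.
Non-crossing handshake pairings of 2n people are counted by C_n; 18 people gives n = 9. So Y = C_9 = 4862.
Rooted ordered (plane) trees on m nodes have m−1 edges and are counted by C_{m−1}; m = 10 gives C_9. So Z = C_9 = 4862.
X − Y − Z = 16796 − 4862 − 4862 = 7072.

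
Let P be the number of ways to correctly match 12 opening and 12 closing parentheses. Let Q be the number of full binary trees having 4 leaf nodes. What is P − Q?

208007

Balanced strings of n pairs of brackets are counted by C_n; here n = 12. So P = C_12 = 208012.
Full binary trees with 4 leaves have 4−1 = 3 internal nodes, so there are C_3 of them. So Q = C_3 = 5.
P − Q = 208012 − 5 = 208007.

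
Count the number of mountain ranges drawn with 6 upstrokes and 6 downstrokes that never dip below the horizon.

132

Paths of 6 up- and 6 down-steps that never dip below the axis are Dyck paths; their count is C_6.
C_6 = C(12,6)/7 = 924/7 = 132.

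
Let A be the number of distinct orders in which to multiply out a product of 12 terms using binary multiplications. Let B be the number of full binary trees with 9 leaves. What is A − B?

Parenthesizations of m factors correspond to full binary trees with m leaves, counted by C_{m−1}; m = 12 gives C_11. So A = C_11 = 58786.
A full binary tree with L leaves has L−1 internal nodes and is counted by C_{L−1}; L = 9 gives C_8. So B = C_8 = 1430.
A − B = 58786 − 1430 = 57356.

57356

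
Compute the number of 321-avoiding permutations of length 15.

9694845

For any fixed pattern of length 3, the pattern-avoiding permutations of [15] number C_15.
C_15 = C(30,15)/16 = 155117520/16 = 9694845.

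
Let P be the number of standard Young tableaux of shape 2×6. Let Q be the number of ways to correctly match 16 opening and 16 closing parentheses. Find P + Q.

Standard Young tableaux of shape 2×n are counted by C_n; here n = 6. So P = C_6 = 132.
Balanced strings of n pairs of brackets are counted by C_n; here n = 16. So Q = C_16 = 35357670.
P + Q = 132 + 35357670 = 35357802.

35357802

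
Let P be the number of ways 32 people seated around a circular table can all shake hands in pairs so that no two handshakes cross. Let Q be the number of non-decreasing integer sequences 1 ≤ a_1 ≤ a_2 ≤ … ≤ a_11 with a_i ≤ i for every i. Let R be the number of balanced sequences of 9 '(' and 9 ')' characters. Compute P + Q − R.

Non-crossing handshake pairings of 2n people are counted by C_n; 32 people gives n = 16. So P = C_16 = 35357670.
Such sub-staircase sequences of length n are counted by C_n; here n = 11. So Q = C_11 = 58786.
A balanced arrangement of 9 bracket pairs is a Dyck word of semilength 9, so the count is C_9. So R = C_9 = 4862.
P + Q − R = 35357670 + 58786 − 4862 = 35411594.

35411594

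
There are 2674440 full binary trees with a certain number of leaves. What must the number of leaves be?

15

Full binary trees with L leaves are counted by C_{L−1}. Since C_14 = 2674440, the index is 14.
So the index is 14, and the number of leaves is 14 + 1 = 15.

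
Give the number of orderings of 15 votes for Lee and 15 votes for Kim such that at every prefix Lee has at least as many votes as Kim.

Reading a vote for the leader as '(' and for the other as ')' turns such a sequence into a balanced string of 15 pairs, so the count is C_15.
C_15 = C(30,15)/16 = 155117520/16 = 9694845.

9694845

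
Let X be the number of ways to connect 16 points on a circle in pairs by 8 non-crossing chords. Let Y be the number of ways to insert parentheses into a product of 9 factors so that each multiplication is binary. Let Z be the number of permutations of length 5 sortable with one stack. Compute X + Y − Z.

2818

Pairing 16 circle points by 8 non-crossing chords gives C_8 matchings. So X = C_8 = 1430.
Parenthesizations of m factors correspond to full binary trees with m leaves, counted by C_{m−1}; m = 9 gives C_8. So Y = C_8 = 1430.
Stack-sortable permutations are exactly the 231-avoiding ones, counted by C_n; here n = 5. So Z = C_5 = 42.
X + Y − Z = 1430 + 1430 − 42 = 2818.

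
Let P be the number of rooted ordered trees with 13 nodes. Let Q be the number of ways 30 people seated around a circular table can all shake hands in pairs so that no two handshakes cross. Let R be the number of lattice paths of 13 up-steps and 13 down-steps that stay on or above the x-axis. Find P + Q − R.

9159957

A rooted plane tree on 13 nodes has 12 edges, and such trees are counted by C_12. So P = C_12 = 208012.
With 30 = 2·15 people, non-crossing handshake pairings are non-crossing perfect matchings on a circle, counted by C_15. So Q = C_15 = 9694845.
Dyck paths of semilength n (length 2n) are counted by C_n; here n = 13. So R = C_13 = 742900.
P + Q − R = 208012 + 9694845 − 742900 = 9159957.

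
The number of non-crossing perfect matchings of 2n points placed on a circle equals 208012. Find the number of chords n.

Non-crossing pairings of 2n points on a circle are counted by C_n, and C_12 = 208012.

12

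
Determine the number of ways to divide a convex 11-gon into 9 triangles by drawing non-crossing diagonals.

Triangulations of a convex m-gon are counted by C_{m−2}; with m = 11 this is C_9.
C_9 = C(18,9)/10 = 48620/10 = 4862.

4862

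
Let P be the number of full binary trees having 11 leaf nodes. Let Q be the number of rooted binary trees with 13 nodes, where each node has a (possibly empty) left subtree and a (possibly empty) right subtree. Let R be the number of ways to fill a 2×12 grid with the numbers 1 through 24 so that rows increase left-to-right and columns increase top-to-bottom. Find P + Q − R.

551684

Full binary trees with 11 leaves have 11−1 = 10 internal nodes, so there are C_10 of them. So P = C_10 = 16796.
Rooted binary trees with 13 nodes (each child slot possibly empty) number C_13. So Q = C_13 = 742900.
Standard Young tableaux of shape 2×n are counted by C_n; here n = 12. So R = C_12 = 208012.
P + Q − R = 16796 + 742900 − 208012 = 551684.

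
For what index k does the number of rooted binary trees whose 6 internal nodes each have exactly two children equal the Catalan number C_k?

6

Full binary trees with n internal nodes are counted by C_n; here n = 6.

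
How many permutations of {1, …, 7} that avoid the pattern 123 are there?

For any fixed pattern of length 3, the pattern-avoiding permutations of [7] number C_7.
C_7 = C(14,7)/8 = 3432/8 = 429.

429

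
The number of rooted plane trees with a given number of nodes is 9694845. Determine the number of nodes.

Rooted ordered trees on m nodes are counted by C_{m−1}, and C_15 = 9694845.
So the index is 15, and the number of nodes is 15 + 1 = 16.

16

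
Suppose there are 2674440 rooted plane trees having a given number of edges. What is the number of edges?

14

Rooted ordered trees with n edges are counted by C_n. The Catalan number equal to 2674440 is C_14.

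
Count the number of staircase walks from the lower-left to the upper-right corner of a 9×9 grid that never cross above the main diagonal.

Sub-diagonal monotone paths from (0,0) to (9,9) biject with Dyck paths of semilength 9, giving C_9.
C_9 = C(18,9)/10 = 48620/10 = 4862.

4862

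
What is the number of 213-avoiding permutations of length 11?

58786

For any fixed pattern of length 3, the pattern-avoiding permutations of [11] number C_11.
C_11 = C(22,11)/12 = 705432/12 = 58786.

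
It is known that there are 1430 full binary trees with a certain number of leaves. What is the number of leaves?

Full binary trees with L leaves are counted by C_{L−1}, and C_8 = 1430.
So the index is 8, and the number of leaves is 8 + 1 = 9.

9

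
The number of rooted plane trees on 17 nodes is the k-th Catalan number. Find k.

16

Rooted ordered (plane) trees on m nodes have m−1 edges and are counted by C_{m−1}; m = 17 gives C_16.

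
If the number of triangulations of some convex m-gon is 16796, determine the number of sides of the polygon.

Triangulations of a convex m-gon are counted by C_{m−2}. The Catalan number equal to 16796 is C_10.
So m − 2 = 10, giving m = 12 sides.

12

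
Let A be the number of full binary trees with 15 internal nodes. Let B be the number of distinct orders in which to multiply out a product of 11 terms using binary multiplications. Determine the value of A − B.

9678049

The number of full binary trees on 15 internal nodes is the Catalan number C_15. So A = C_15 = 9694845.
Parenthesizations of m factors correspond to full binary trees with m leaves, counted by C_{m−1}; m = 11 gives C_10. So B = C_10 = 16796.
A − B = 9694845 − 16796 = 9678049.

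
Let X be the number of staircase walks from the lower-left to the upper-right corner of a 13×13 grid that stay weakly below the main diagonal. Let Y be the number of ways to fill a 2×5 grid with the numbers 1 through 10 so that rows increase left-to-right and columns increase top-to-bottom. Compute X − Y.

742858

Sub-diagonal monotone paths from (0,0) to (13,13) biject with Dyck paths of semilength 13, giving C_13. So X = C_13 = 742900.
Standard Young tableaux of shape 2×n are counted by C_n; here n = 5. So Y = C_5 = 42.
X − Y = 742900 − 42 = 742858.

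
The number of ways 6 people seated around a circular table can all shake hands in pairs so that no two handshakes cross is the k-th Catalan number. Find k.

3

Non-crossing handshake pairings of 2n people are counted by C_n; 6 people gives n = 3.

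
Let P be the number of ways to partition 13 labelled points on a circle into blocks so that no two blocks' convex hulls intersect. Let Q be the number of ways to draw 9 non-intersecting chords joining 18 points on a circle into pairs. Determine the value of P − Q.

The non-crossing partitions of [13] form a lattice of size C_13. So P = C_13 = 742900.
Non-crossing perfect matchings of 2n points on a circle are counted by C_n; with 18 points, n = 9. So Q = C_9 = 4862.
P − Q = 742900 − 4862 = 738038.

738038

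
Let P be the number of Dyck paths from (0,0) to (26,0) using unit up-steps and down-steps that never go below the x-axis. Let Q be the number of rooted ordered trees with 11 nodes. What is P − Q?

726104

A Dyck path with 13 up-steps and 13 down-steps has semilength 13, so there are C_13 of them. So P = C_13 = 742900.
Rooted ordered (plane) trees on m nodes have m−1 edges and are counted by C_{m−1}; m = 11 gives C_10. So Q = C_10 = 16796.
P − Q = 742900 − 16796 = 726104.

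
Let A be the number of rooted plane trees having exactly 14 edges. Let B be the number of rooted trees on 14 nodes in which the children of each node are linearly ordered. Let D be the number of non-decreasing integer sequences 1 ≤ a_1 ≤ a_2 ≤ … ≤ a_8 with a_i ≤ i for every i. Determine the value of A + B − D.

Rooted ordered trees with n edges are counted by C_n; here n = 14. So A = C_14 = 2674440.
A rooted plane tree on 14 nodes has 13 edges, and such trees are counted by C_13. So B = C_13 = 742900.
Weakly increasing sequences with a_i ≤ i biject with Dyck paths of semilength 8, so there are C_8. So D = C_8 = 1430.
A + B − D = 2674440 + 742900 − 1430 = 3415910.

3415910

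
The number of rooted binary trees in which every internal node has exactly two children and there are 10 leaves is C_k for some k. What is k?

A full binary tree with L leaves has L−1 internal nodes and is counted by C_{L−1}; L = 10 gives C_9.

9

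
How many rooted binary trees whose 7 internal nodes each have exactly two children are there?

Full binary trees with n internal nodes are counted by C_n; here n = 7.
C_7 = C(14,7)/8 = 3432/8 = 429.

429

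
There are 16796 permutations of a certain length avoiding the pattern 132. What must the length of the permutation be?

10

Permutations of [n] avoiding a fixed length-3 pattern are counted by C_n. The Catalan number equal to 16796 is C_10.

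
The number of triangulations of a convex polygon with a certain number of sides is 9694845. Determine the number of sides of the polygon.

17

Triangulations of a convex m-gon are counted by C_{m−2}, and C_15 = 9694845.
So m − 2 = 15, giving m = 17 sides.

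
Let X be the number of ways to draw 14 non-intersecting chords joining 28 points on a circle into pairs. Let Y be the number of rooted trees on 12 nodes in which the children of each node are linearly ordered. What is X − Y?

Pairing 28 circle points by 14 non-crossing chords gives C_14 matchings. So X = C_14 = 2674440.
A rooted plane tree on 12 nodes has 11 edges, and such trees are counted by C_11. So Y = C_11 = 58786.
X − Y = 2674440 − 58786 = 2615654.

2615654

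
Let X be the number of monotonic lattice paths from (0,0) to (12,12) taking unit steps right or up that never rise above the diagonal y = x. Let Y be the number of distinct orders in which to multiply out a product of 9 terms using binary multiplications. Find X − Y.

Sub-diagonal monotone paths from (0,0) to (12,12) biject with Dyck paths of semilength 12, giving C_12. So X = C_12 = 208012.
Parenthesizations of m factors correspond to full binary trees with m leaves, counted by C_{m−1}; m = 9 gives C_8. So Y = C_8 = 1430.
X − Y = 208012 − 1430 = 206582.

206582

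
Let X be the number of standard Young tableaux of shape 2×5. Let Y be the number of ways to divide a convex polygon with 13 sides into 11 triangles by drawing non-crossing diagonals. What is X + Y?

58828

By the hook-length formula (or a Dyck-path bijection), SYT of shape 2×5 number C_5. So X = C_5 = 42.
The number of triangulations of a 13-gon is the Catalan number C_11 (index = sides − 2). So Y = C_11 = 58786.
X + Y = 42 + 58786 = 58828.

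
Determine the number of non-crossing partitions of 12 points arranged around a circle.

208012

The non-crossing partitions of [12] form a lattice of size C_12.
C_12 = C_11 · 2(2·11+1)/(11+2) = 58786 · 46/13 = 208012.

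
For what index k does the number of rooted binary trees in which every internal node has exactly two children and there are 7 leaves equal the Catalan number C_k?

A full binary tree with L leaves has L−1 internal nodes and is counted by C_{L−1}; L = 7 gives C_6.

6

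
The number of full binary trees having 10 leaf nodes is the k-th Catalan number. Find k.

9

A full binary tree with L leaves has L−1 internal nodes and is counted by C_{L−1}; L = 10 gives C_9.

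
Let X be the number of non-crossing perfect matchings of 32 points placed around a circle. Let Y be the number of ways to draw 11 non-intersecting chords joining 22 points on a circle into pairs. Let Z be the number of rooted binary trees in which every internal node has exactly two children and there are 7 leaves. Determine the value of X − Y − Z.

35298752

Non-crossing perfect matchings of 2n points on a circle are counted by C_n; with 32 points, n = 16. So X = C_16 = 35357670.
Pairing 22 circle points by 11 non-crossing chords gives C_11 matchings. So Y = C_11 = 58786.
Full binary trees with 7 leaves have 7−1 = 6 internal nodes, so there are C_6 of them. So Z = C_6 = 132.
X − Y − Z = 35357670 − 58786 − 132 = 35298752.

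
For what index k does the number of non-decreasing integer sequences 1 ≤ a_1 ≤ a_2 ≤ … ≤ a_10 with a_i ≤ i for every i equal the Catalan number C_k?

10

Weakly increasing sequences with a_i ≤ i biject with Dyck paths of semilength 10, so there are C_10.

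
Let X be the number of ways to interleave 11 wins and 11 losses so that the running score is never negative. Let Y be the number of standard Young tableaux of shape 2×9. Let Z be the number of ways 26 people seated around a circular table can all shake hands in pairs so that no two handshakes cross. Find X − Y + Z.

Ballot sequences with n votes each where one side never trails are Dyck words, counted by C_n; here n = 11. So X = C_11 = 58786.
By the hook-length formula (or a Dyck-path bijection), SYT of shape 2×9 number C_9. So Y = C_9 = 4862.
With 26 = 2·13 people, non-crossing handshake pairings are non-crossing perfect matchings on a circle, counted by C_13. So Z = C_13 = 742900.
X − Y + Z = 58786 − 4862 + 742900 = 796824.

796824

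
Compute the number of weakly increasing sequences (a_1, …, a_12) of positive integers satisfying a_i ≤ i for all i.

208012

Weakly increasing sequences with a_i ≤ i biject with Dyck paths of semilength 12, so there are C_12.
C_12 = C(24,12)/13 = 2704156/13 = 208012.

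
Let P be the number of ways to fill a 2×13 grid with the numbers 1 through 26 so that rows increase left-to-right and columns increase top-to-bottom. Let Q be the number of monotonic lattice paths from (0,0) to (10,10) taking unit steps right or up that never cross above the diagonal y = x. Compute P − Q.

Standard Young tableaux of shape 2×n are counted by C_n; here n = 13. So P = C_13 = 742900.
Monotone paths in an n×n grid that stay weakly below the diagonal are counted by C_n; here n = 10. So Q = C_10 = 16796.
P − Q = 742900 − 16796 = 726104.

726104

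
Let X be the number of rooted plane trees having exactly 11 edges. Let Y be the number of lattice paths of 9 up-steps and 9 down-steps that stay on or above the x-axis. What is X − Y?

A rooted plane tree with 11 edges has 12 nodes, and the count is C_11. So X = C_11 = 58786.
A Dyck path with 9 up-steps and 9 down-steps has semilength 9, so there are C_9 of them. So Y = C_9 = 4862.
X − Y = 58786 − 4862 = 53924.

53924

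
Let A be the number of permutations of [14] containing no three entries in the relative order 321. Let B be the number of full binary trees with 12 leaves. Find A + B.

2733226

Permutations of [n] avoiding any single length-3 pattern are counted by C_n; here n = 14. So A = C_14 = 2674440.
A full binary tree with L leaves has L−1 internal nodes and is counted by C_{L−1}; L = 12 gives C_11. So B = C_11 = 58786.
A + B = 2674440 + 58786 = 2733226.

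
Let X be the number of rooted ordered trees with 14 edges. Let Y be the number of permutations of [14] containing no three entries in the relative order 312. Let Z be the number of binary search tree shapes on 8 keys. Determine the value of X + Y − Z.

5347450

Rooted ordered trees with n edges are counted by C_n; here n = 14. So X = C_14 = 2674440.
Permutations of [n] avoiding any single length-3 pattern are counted by C_n; here n = 14. So Y = C_14 = 2674440.
Binary trees (left/right distinguished) on n nodes are counted by C_n; here n = 8. So Z = C_8 = 1430.
X + Y − Z = 2674440 + 2674440 − 1430 = 5347450.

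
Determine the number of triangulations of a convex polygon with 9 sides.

429

The number of triangulations of a 9-gon is the Catalan number C_7 (index = sides − 2).
C_7 = C_6 · 2(2·6+1)/(6+2) = 132 · 26/8 = 429.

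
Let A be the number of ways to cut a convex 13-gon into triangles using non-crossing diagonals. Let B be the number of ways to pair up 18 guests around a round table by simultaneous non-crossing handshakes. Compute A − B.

Triangulations of a convex m-gon are counted by C_{m−2}; with m = 13 this is C_11. So A = C_11 = 58786.
With 18 = 2·9 people, non-crossing handshake pairings are non-crossing perfect matchings on a circle, counted by C_9. So B = C_9 = 4862.
A − B = 58786 − 4862 = 53924.

53924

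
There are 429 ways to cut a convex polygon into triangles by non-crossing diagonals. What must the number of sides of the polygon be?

9

Triangulations of a convex m-gon are counted by C_{m−2}. The Catalan number equal to 429 is C_7.
So m − 2 = 7, giving m = 9 sides.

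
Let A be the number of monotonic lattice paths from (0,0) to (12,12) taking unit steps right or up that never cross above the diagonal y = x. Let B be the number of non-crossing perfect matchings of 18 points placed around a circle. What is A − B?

Monotone paths in an n×n grid that stay weakly below the diagonal are counted by C_n; here n = 12. So A = C_12 = 208012.
Pairing 18 circle points by 9 non-crossing chords gives C_9 matchings. So B = C_9 = 4862.
A − B = 208012 − 4862 = 203150.

203150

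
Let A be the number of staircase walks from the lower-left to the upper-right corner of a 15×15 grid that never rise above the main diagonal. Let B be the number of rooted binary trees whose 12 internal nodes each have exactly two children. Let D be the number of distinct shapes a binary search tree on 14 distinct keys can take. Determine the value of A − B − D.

Monotone paths in an n×n grid that stay weakly below the diagonal are counted by C_n; here n = 15. So A = C_15 = 9694845.
The number of full binary trees on 12 internal nodes is the Catalan number C_12. So B = C_12 = 208012.
There are C_n binary search tree shapes on n keys; with n = 14 that is C_14. So D = C_14 = 2674440.
A − B − D = 9694845 − 208012 − 2674440 = 6812393.

6812393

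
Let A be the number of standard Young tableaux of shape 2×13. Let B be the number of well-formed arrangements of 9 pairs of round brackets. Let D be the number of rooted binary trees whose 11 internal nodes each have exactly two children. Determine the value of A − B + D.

Standard Young tableaux of shape 2×n are counted by C_n; here n = 13. So A = C_13 = 742900.
With 9 pairs the number of balanced bracket strings is the Catalan number C_9. So B = C_9 = 4862.
The number of full binary trees on 11 internal nodes is the Catalan number C_11. So D = C_11 = 58786.
A − B + D = 742900 − 4862 + 58786 = 796824.

796824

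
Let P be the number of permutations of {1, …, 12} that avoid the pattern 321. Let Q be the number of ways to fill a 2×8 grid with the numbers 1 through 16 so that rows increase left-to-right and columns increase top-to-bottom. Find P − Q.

Permutations of [n] avoiding any single length-3 pattern are counted by C_n; here n = 12. So P = C_12 = 208012.
By the hook-length formula (or a Dyck-path bijection), SYT of shape 2×8 number C_8. So Q = C_8 = 1430.
P − Q = 208012 − 1430 = 206582.

206582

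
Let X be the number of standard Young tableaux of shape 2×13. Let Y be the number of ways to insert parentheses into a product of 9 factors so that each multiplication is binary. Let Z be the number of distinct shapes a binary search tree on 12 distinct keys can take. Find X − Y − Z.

533458

By the hook-length formula (or a Dyck-path bijection), SYT of shape 2×13 number C_13. So X = C_13 = 742900.
Bracketing 9 factors into binary products is counted by C_{9−1} = C_8. So Y = C_8 = 1430.
Rooted binary trees with 12 nodes (each child slot possibly empty) number C_12. So Z = C_12 = 208012.
X − Y − Z = 742900 − 1430 − 208012 = 533458.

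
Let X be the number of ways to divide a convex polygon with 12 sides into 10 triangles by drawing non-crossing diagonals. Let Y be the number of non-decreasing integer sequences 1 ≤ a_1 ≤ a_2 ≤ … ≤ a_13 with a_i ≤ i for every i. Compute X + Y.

759696

The number of triangulations of a 12-gon is the Catalan number C_10 (index = sides − 2). So X = C_10 = 16796.
Weakly increasing sequences with a_i ≤ i biject with Dyck paths of semilength 13, so there are C_13. So Y = C_13 = 742900.
X + Y = 16796 + 742900 = 759696.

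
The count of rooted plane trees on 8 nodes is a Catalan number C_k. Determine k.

A rooted plane tree on 8 nodes has 7 edges, and such trees are counted by C_7.

7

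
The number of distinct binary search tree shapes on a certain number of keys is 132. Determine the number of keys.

Binary search tree shapes on n keys are counted by C_n. The Catalan number equal to 132 is C_6.

6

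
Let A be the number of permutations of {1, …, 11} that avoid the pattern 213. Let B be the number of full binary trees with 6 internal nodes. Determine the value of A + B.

58918

Permutations of [n] avoiding any single length-3 pattern are counted by C_n; here n = 11. So A = C_11 = 58786.
Full binary trees with n internal nodes are counted by C_n; here n = 6. So B = C_6 = 132.
A + B = 58786 + 132 = 58918.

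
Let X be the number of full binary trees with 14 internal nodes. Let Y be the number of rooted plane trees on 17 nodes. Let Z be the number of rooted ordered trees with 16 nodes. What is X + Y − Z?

28337265

Full binary trees with n internal nodes are counted by C_n; here n = 14. So X = C_14 = 2674440.
A rooted plane tree on 17 nodes has 16 edges, and such trees are counted by C_16. So Y = C_16 = 35357670.
A rooted plane tree on 16 nodes has 15 edges, and such trees are counted by C_15. So Z = C_15 = 9694845.
X + Y − Z = 2674440 + 35357670 − 9694845 = 28337265.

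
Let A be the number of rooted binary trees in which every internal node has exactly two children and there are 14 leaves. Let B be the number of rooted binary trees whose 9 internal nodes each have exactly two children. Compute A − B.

738038

A full binary tree with L leaves has L−1 internal nodes and is counted by C_{L−1}; L = 14 gives C_13. So A = C_13 = 742900.
Full binary trees with n internal nodes are counted by C_n; here n = 9. So B = C_9 = 4862.
A − B = 742900 − 4862 = 738038.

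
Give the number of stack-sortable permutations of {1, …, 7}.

Stack-sortable permutations are exactly the 231-avoiding ones, counted by C_n; here n = 7.
C_7 = C(14,7)/8 = 3432/8 = 429.

429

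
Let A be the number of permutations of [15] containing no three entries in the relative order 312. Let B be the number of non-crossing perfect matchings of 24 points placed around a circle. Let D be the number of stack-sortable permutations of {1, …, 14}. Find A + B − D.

Permutations of [n] avoiding any single length-3 pattern are counted by C_n; here n = 15. So A = C_15 = 9694845.
Non-crossing perfect matchings of 2n points on a circle are counted by C_n; with 24 points, n = 12. So B = C_12 = 208012.
Stack-sortable permutations are exactly the 231-avoiding ones, counted by C_n; here n = 14. So D = C_14 = 2674440.
A + B − D = 9694845 + 208012 − 2674440 = 7228417.

7228417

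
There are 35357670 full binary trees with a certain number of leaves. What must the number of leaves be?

17

Full binary trees with L leaves are counted by C_{L−1}. The Catalan number equal to 35357670 is C_16.
So the index is 16, and the number of leaves is 16 + 1 = 17.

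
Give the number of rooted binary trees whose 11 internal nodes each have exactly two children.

Full binary trees with n internal nodes are counted by C_n; here n = 11.
C_11 = C_10 · 2(2·10+1)/(10+2) = 16796 · 42/12 = 58786.

58786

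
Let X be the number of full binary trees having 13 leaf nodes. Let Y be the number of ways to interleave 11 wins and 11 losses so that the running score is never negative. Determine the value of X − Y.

149226

A full binary tree with L leaves has L−1 internal nodes and is counted by C_{L−1}; L = 13 gives C_12. So X = C_12 = 208012.
Reading a vote for the leader as '(' and for the other as ')' turns such a sequence into a balanced string of 11 pairs, so the count is C_11. So Y = C_11 = 58786.
X − Y = 208012 − 58786 = 149226.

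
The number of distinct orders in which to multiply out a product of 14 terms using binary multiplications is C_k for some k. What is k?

13

Ways to associate a product of 14 factors correspond to binary trees on 14 leaves, so the count is C_13.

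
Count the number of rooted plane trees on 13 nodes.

Rooted ordered (plane) trees on m nodes have m−1 edges and are counted by C_{m−1}; m = 13 gives C_12.
C_12 = C(24,12)/13 = 2704156/13 = 208012.

208012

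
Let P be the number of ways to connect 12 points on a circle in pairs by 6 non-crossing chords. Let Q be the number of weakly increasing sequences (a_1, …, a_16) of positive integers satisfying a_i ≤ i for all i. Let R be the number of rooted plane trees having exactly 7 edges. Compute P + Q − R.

Pairing 12 circle points by 6 non-crossing chords gives C_6 matchings. So P = C_6 = 132.
Such sub-staircase sequences of length n are counted by C_n; here n = 16. So Q = C_16 = 35357670.
Rooted ordered trees with n edges are counted by C_n; here n = 7. So R = C_7 = 429.
P + Q − R = 132 + 35357670 − 429 = 35357373.

35357373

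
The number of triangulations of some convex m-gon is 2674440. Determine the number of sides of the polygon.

16

Triangulations of a convex m-gon are counted by C_{m−2}. Since C_14 = 2674440, the index is 14.
So m − 2 = 14, giving m = 16 sides.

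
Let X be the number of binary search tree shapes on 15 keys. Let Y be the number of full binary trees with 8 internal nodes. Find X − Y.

Binary trees (left/right distinguished) on n nodes are counted by C_n; here n = 15. So X = C_15 = 9694845.
Full binary trees with n internal nodes are counted by C_n; here n = 8. So Y = C_8 = 1430.
X − Y = 9694845 − 1430 = 9693415.

9693415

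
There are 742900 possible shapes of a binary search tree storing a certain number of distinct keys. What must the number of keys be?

13

Binary search tree shapes on n keys are counted by C_n; 742900 = C_13.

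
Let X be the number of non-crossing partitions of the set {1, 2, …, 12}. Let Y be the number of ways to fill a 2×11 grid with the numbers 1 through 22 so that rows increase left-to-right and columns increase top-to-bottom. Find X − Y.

149226

The non-crossing partitions of [12] form a lattice of size C_12. So X = C_12 = 208012.
By the hook-length formula (or a Dyck-path bijection), SYT of shape 2×11 number C_11. So Y = C_11 = 58786.
X − Y = 208012 − 58786 = 149226.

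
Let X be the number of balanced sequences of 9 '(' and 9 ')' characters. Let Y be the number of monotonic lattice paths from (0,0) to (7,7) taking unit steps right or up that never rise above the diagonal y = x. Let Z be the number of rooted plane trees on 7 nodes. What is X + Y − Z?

Balanced strings of n pairs of brackets are counted by C_n; here n = 9. So X = C_9 = 4862.
Monotone paths in an n×n grid that stay weakly below the diagonal are counted by C_n; here n = 7. So Y = C_7 = 429.
Rooted ordered (plane) trees on m nodes have m−1 edges and are counted by C_{m−1}; m = 7 gives C_6. So Z = C_6 = 132.
X + Y − Z = 4862 + 429 − 132 = 5159.

5159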